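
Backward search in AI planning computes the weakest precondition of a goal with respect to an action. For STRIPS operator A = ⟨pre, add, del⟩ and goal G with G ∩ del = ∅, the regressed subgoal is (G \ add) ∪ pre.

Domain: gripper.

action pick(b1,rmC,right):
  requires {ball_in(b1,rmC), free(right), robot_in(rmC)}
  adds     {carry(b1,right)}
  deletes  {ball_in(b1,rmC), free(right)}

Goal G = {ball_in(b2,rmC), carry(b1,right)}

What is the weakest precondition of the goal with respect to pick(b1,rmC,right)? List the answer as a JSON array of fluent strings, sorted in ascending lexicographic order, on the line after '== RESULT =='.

Compute (G \ add) ∪ pre:
  G ∩ del = {}  (empty — regression defined)
  G \ add = {ball_in(b2,rmC), carry(b1,right)} \ {carry(b1,right)} = {ball_in(b2,rmC)}
  ∪ pre   = {ball_in(b2,rmC)} ∪ {ball_in(b1,rmC), free(right), robot_in(rmC)}
          = {ball_in(b1,rmC), ball_in(b2,rmC), free(right), robot_in(rmC)}

== RESULT ==
["ball_in(b1,rmC)", "ball_in(b2,rmC)", "free(right)", "robot_in(rmC)"]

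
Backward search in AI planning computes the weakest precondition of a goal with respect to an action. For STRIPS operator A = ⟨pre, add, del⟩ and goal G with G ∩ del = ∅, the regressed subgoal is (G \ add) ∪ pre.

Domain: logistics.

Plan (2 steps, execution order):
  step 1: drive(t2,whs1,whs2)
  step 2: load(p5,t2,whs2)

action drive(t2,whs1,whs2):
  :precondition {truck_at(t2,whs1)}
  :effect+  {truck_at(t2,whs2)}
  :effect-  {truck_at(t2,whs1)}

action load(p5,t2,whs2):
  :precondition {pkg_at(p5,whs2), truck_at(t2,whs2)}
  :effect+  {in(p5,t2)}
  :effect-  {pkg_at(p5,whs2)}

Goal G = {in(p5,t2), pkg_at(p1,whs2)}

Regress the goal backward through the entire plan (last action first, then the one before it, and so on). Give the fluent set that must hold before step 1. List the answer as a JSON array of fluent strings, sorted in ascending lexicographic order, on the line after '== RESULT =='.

Work backward from the goal:
  through step 2 (load(p5,t2,whs2)): drop {in(p5,t2)}, keep {pkg_at(p1,whs2)}, require {pkg_at(p5,whs2), truck_at(t2,whs2)}
    → {pkg_at(p1,whs2), pkg_at(p5,whs2), truck_at(t2,whs2)}
  through step 1 (drive(t2,whs1,whs2)): drop {truck_at(t2,whs2)}, keep {pkg_at(p1,whs2), pkg_at(p5,whs2)}, require {truck_at(t2,whs1)}
    → {pkg_at(p1,whs2), pkg_at(p5,whs2), truck_at(t2,whs1)}

== RESULT ==
["pkg_at(p1,whs2)", "pkg_at(p5,whs2)", "truck_at(t2,whs1)"]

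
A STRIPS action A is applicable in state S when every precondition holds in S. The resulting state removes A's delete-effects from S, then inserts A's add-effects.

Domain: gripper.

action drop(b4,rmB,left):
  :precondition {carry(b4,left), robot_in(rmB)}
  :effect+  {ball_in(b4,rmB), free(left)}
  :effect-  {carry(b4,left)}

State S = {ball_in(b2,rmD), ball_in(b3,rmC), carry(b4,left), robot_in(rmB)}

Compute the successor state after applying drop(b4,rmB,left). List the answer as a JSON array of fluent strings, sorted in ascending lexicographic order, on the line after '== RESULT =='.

Compute (S \ del) ∪ add:
  pre ⊆ S: {carry(b4,left), robot_in(rmB)} ⊆ S  — applicable
  S \ del = {ball_in(b2,rmD), ball_in(b3,rmC), robot_in(rmB)}
  ∪ add   = {ball_in(b2,rmD), ball_in(b3,rmC), ball_in(b4,rmB), free(left), robot_in(rmB)}

== RESULT ==
["ball_in(b2,rmD)", "ball_in(b3,rmC)", "ball_in(b4,rmB)", "free(left)", "robot_in(rmB)"]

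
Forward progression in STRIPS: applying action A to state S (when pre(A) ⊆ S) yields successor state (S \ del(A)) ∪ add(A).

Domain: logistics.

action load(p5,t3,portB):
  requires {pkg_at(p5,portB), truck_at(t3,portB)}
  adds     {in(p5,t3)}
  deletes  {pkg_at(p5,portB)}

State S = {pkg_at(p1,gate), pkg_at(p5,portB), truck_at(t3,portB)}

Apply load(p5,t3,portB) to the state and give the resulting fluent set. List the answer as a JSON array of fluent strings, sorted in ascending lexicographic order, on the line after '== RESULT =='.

Compute (S \ del) ∪ add:
  pre ⊆ S: {pkg_at(p5,portB), truck_at(t3,portB)} ⊆ S  — applicable
  S \ del = {pkg_at(p1,gate), truck_at(t3,portB)}
  ∪ add   = {in(p5,t3), pkg_at(p1,gate), truck_at(t3,portB)}

== RESULT ==
["in(p5,t3)", "pkg_at(p1,gate)", "truck_at(t3,portB)"]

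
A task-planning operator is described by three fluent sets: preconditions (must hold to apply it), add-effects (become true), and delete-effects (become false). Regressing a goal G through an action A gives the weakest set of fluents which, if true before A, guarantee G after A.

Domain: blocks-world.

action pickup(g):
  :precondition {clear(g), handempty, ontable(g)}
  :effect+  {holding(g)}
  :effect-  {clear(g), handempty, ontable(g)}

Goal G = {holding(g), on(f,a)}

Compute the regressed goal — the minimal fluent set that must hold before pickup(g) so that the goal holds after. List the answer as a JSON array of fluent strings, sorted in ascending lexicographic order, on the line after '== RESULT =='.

Compute (G \ add) ∪ pre:
  G ∩ del = {}  (empty — regression defined)
  G \ add = {holding(g), on(f,a)} \ {holding(g)} = {on(f,a)}
  ∪ pre   = {on(f,a)} ∪ {clear(g), handempty, ontable(g)}
          = {clear(g), handempty, on(f,a), ontable(g)}

== RESULT ==
["clear(g)", "handempty", "on(f,a)", "ontable(g)"]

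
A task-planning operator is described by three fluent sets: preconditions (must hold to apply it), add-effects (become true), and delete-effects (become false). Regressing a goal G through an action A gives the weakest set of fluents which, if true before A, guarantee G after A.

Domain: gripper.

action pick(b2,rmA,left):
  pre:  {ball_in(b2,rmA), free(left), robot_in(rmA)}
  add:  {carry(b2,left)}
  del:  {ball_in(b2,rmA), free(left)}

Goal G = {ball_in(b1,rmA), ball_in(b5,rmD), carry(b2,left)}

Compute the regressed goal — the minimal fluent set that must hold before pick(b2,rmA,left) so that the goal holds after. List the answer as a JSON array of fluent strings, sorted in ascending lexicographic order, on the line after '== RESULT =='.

Regress:
  G ∩ del = {}  (empty — regression defined)
  G \ add = {ball_in(b1,rmA), ball_in(b5,rmD), carry(b2,left)} \ {carry(b2,left)} = {ball_in(b1,rmA), ball_in(b5,rmD)}
  ∪ pre   = {ball_in(b1,rmA), ball_in(b5,rmD)} ∪ {ball_in(b2,rmA), free(left), robot_in(rmA)}
          = {ball_in(b1,rmA), ball_in(b2,rmA), ball_in(b5,rmD), free(left), robot_in(rmA)}

== RESULT ==
["ball_in(b1,rmA)", "ball_in(b2,rmA)", "ball_in(b5,rmD)", "free(left)", "robot_in(rmA)"]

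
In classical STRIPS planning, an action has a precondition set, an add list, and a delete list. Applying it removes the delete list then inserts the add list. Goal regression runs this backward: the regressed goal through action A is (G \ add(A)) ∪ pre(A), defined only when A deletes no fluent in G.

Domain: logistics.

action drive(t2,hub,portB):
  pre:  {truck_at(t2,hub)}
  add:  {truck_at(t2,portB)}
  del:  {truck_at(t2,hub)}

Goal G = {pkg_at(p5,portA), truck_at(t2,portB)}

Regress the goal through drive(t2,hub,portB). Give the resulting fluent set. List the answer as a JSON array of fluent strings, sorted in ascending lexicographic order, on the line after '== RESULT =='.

Compute (G \ add) ∪ pre:
  G ∩ del = {}  (empty — regression defined)
  G \ add = {pkg_at(p5,portA), truck_at(t2,portB)} \ {truck_at(t2,portB)} = {pkg_at(p5,portA)}
  ∪ pre   = {pkg_at(p5,portA)} ∪ {truck_at(t2,hub)}
          = {pkg_at(p5,portA), truck_at(t2,hub)}

== RESULT ==
["pkg_at(p5,portA)", "truck_at(t2,hub)"]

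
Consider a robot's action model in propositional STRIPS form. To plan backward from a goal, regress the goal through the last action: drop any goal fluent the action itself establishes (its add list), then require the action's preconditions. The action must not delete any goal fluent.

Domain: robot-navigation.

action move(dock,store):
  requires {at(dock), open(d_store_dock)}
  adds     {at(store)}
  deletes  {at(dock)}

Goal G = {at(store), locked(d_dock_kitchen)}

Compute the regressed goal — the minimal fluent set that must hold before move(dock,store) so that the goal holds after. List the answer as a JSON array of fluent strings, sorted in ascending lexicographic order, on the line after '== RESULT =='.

Compute (G \ add) ∪ pre:
  G ∩ del = {}  (empty — regression defined)
  G \ add = {at(store), locked(d_dock_kitchen)} \ {at(store)} = {locked(d_dock_kitchen)}
  ∪ pre   = {locked(d_dock_kitchen)} ∪ {at(dock), open(d_store_dock)}
          = {at(dock), locked(d_dock_kitchen), open(d_store_dock)}

== RESULT ==
["at(dock)", "locked(d_dock_kitchen)", "open(d_store_dock)"]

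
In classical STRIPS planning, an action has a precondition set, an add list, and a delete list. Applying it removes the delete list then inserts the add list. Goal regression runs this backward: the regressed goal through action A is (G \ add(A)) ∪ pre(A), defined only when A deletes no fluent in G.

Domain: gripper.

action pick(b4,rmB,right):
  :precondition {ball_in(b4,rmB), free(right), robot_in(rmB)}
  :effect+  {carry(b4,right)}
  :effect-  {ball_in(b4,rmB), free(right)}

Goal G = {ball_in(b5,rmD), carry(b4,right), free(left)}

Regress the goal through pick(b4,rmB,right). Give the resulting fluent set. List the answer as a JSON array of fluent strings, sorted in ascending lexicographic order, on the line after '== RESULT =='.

Regress:
  G ∩ del = {}  (empty — regression defined)
  G \ add = {ball_in(b5,rmD), carry(b4,right), free(left)} \ {carry(b4,right)} = {ball_in(b5,rmD), free(left)}
  ∪ pre   = {ball_in(b5,rmD), free(left)} ∪ {ball_in(b4,rmB), free(right), robot_in(rmB)}
          = {ball_in(b4,rmB), ball_in(b5,rmD), free(left), free(right), robot_in(rmB)}

== RESULT ==
["ball_in(b4,rmB)", "ball_in(b5,rmD)", "free(left)", "free(right)", "robot_in(rmB)"]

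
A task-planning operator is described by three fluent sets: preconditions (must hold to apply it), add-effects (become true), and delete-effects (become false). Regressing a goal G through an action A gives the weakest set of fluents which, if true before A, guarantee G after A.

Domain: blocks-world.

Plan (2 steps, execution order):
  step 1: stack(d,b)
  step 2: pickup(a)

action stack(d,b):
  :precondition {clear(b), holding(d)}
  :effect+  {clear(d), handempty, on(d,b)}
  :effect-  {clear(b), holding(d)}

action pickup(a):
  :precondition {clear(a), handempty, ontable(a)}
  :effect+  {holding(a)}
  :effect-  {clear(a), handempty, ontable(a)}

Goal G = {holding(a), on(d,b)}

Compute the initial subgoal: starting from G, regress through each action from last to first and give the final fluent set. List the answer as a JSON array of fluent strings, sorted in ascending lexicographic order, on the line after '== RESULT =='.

Work backward from the goal:
  through step 2 (pickup(a)): drop {holding(a)}, keep {on(d,b)}, require {clear(a), handempty, ontable(a)}
    → {clear(a), handempty, on(d,b), ontable(a)}
  through step 1 (stack(d,b)): drop {handempty, on(d,b)}, keep {clear(a), ontable(a)}, require {clear(b), holding(d)}
    → {clear(a), clear(b), holding(d), ontable(a)}

== RESULT ==
["clear(a)", "clear(b)", "holding(d)", "ontable(a)"]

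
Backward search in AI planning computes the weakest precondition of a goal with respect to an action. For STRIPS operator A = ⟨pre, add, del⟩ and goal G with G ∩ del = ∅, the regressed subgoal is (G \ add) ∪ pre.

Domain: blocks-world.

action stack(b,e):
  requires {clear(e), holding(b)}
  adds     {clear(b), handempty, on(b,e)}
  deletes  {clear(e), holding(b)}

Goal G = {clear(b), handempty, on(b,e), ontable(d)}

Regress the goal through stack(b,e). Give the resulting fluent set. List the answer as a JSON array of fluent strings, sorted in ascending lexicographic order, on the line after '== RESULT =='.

Compute (G \ add) ∪ pre:
  G ∩ del = {}  (empty — regression defined)
  G \ add = {clear(b), handempty, on(b,e), ontable(d)} \ {clear(b), handempty, on(b,e)} = {ontable(d)}
  ∪ pre   = {ontable(d)} ∪ {clear(e), holding(b)}
          = {clear(e), holding(b), ontable(d)}

== RESULT ==
["clear(e)", "holding(b)", "ontable(d)"]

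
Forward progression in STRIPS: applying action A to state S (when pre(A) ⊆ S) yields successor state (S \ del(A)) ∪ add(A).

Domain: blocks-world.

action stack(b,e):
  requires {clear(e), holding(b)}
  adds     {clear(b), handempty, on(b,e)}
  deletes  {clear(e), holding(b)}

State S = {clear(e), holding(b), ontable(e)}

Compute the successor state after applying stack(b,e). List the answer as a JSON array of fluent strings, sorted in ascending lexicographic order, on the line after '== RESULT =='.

Compute (S \ del) ∪ add:
  pre ⊆ S: {clear(e), holding(b)} ⊆ S  — applicable
  S \ del = {ontable(e)}
  ∪ add   = {clear(b), handempty, on(b,e), ontable(e)}

== RESULT ==
["clear(b)", "handempty", "on(b,e)", "ontable(e)"]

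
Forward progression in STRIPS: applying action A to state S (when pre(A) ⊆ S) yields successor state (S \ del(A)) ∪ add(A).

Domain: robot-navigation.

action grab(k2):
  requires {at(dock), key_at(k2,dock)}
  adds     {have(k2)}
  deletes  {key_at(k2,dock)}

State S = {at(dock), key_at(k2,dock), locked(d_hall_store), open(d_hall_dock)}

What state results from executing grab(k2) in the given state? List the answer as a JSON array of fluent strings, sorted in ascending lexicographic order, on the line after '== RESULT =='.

Compute (S \ del) ∪ add:
  pre ⊆ S: {at(dock), key_at(k2,dock)} ⊆ S  — applicable
  S \ del = {at(dock), locked(d_hall_store), open(d_hall_dock)}
  ∪ add   = {at(dock), have(k2), locked(d_hall_store), open(d_hall_dock)}

== RESULT ==
["at(dock)", "have(k2)", "locked(d_hall_store)", "open(d_hall_dock)"]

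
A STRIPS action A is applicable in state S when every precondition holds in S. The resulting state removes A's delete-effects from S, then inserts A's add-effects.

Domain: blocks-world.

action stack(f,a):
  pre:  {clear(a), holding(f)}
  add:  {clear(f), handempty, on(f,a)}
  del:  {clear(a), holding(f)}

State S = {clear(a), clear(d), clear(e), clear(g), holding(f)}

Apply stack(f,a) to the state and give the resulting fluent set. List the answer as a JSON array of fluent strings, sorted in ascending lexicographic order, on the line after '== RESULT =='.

Progress:
  pre ⊆ S: {clear(a), holding(f)} ⊆ S  — applicable
  S \ del = {clear(d), clear(e), clear(g)}
  ∪ add   = {clear(d), clear(e), clear(f), clear(g), handempty, on(f,a)}

== RESULT ==
["clear(d)", "clear(e)", "clear(f)", "clear(g)", "handempty", "on(f,a)"]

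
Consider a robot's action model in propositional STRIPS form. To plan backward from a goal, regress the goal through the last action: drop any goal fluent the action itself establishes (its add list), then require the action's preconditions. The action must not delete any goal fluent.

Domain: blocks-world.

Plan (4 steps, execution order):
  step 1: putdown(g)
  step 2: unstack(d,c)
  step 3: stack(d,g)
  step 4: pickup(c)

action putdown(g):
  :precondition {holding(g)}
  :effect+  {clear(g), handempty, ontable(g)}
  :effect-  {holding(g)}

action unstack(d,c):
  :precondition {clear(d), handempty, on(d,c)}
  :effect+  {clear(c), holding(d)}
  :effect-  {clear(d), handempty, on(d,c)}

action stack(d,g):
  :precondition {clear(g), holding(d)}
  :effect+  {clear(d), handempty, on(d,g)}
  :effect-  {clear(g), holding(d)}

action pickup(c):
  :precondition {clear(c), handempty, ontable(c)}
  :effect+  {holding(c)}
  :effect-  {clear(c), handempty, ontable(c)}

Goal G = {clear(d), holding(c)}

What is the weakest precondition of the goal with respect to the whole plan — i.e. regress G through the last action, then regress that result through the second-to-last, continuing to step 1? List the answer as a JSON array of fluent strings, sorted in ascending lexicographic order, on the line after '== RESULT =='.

Work backward from the goal:
  through step 4 (pickup(c)): drop {holding(c)}, keep {clear(d)}, require {clear(c), handempty, ontable(c)}
    → {clear(c), clear(d), handempty, ontable(c)}
  through step 3 (stack(d,g)): drop {clear(d), handempty}, keep {clear(c), ontable(c)}, require {clear(g), holding(d)}
    → {clear(c), clear(g), holding(d), ontable(c)}
  through step 2 (unstack(d,c)): drop {clear(c), holding(d)}, keep {clear(g), ontable(c)}, require {clear(d), handempty, on(d,c)}
    → {clear(d), clear(g), handempty, on(d,c), ontable(c)}
  through step 1 (putdown(g)): drop {clear(g), handempty}, keep {clear(d), on(d,c), ontable(c)}, require {holding(g)}
    → {clear(d), holding(g), on(d,c), ontable(c)}

== RESULT ==
["clear(d)", "holding(g)", "on(d,c)", "ontable(c)"]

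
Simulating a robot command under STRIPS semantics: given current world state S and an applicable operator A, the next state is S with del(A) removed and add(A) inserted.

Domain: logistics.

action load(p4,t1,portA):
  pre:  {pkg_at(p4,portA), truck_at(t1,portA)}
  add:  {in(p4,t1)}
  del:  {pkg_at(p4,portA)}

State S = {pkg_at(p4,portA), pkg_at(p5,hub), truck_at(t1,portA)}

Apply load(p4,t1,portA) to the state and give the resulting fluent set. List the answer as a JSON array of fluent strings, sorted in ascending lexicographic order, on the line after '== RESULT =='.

Compute (S \ del) ∪ add:
  pre ⊆ S: {pkg_at(p4,portA), truck_at(t1,portA)} ⊆ S  — applicable
  S \ del = {pkg_at(p5,hub), truck_at(t1,portA)}
  ∪ add   = {in(p4,t1), pkg_at(p5,hub), truck_at(t1,portA)}

== RESULT ==
["in(p4,t1)", "pkg_at(p5,hub)", "truck_at(t1,portA)"]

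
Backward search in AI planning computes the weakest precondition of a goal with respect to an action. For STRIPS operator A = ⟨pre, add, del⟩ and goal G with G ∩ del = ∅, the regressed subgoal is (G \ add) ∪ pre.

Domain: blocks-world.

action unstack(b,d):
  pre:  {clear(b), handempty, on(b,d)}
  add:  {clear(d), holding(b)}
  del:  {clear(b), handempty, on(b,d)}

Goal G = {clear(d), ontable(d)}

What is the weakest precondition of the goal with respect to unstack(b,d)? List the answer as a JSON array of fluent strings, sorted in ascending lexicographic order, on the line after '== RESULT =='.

Compute (G \ add) ∪ pre:
  G ∩ del = {}  (empty — regression defined)
  G \ add = {clear(d), ontable(d)} \ {clear(d), holding(b)} = {ontable(d)}
  ∪ pre   = {ontable(d)} ∪ {clear(b), handempty, on(b,d)}
          = {clear(b), handempty, on(b,d), ontable(d)}

== RESULT ==
["clear(b)", "handempty", "on(b,d)", "ontable(d)"]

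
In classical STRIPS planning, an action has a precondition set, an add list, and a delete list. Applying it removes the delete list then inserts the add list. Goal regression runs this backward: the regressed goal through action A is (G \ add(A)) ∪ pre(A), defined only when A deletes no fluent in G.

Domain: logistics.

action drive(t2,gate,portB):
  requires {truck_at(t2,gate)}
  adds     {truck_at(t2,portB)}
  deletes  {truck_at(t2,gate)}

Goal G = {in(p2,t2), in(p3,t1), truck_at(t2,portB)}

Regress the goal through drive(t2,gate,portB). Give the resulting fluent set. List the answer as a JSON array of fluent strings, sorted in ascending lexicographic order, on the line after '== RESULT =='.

Regress:
  G ∩ del = {}  (empty — regression defined)
  G \ add = {in(p2,t2), in(p3,t1), truck_at(t2,portB)} \ {truck_at(t2,portB)} = {in(p2,t2), in(p3,t1)}
  ∪ pre   = {in(p2,t2), in(p3,t1)} ∪ {truck_at(t2,gate)}
          = {in(p2,t2), in(p3,t1), truck_at(t2,gate)}

== RESULT ==
["in(p2,t2)", "in(p3,t1)", "truck_at(t2,gate)"]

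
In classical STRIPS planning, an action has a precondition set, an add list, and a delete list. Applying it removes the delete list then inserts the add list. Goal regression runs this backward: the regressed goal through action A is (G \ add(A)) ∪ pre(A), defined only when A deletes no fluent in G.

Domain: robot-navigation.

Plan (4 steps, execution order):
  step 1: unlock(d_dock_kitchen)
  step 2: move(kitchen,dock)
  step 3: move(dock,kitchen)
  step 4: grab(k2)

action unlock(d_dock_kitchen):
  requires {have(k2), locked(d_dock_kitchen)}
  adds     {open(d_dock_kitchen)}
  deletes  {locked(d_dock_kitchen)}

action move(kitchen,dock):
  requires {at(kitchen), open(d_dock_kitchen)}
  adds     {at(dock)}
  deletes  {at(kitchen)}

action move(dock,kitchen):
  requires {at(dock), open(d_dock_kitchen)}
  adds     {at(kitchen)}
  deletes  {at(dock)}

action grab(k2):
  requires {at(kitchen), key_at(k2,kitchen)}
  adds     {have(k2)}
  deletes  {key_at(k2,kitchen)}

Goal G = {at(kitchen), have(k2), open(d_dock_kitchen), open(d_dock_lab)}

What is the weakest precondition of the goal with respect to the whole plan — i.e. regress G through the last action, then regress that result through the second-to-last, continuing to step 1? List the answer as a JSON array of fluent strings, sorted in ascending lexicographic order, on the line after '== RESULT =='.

Regress step by step:
  through step 4 (grab(k2)): drop {have(k2)}, keep {at(kitchen), open(d_dock_kitchen), open(d_dock_lab)}, require {at(kitchen), key_at(k2,kitchen)}
    → {at(kitchen), key_at(k2,kitchen), open(d_dock_kitchen), open(d_dock_lab)}
  through step 3 (move(dock,kitchen)): drop {at(kitchen)}, keep {key_at(k2,kitchen), open(d_dock_kitchen), open(d_dock_lab)}, require {at(dock), open(d_dock_kitchen)}
    → {at(dock), key_at(k2,kitchen), open(d_dock_kitchen), open(d_dock_lab)}
  through step 2 (move(kitchen,dock)): drop {at(dock)}, keep {key_at(k2,kitchen), open(d_dock_kitchen), open(d_dock_lab)}, require {at(kitchen), open(d_dock_kitchen)}
    → {at(kitchen), key_at(k2,kitchen), open(d_dock_kitchen), open(d_dock_lab)}
  through step 1 (unlock(d_dock_kitchen)): drop {open(d_dock_kitchen)}, keep {at(kitchen), key_at(k2,kitchen), open(d_dock_lab)}, require {have(k2), locked(d_dock_kitchen)}
    → {at(kitchen), have(k2), key_at(k2,kitchen), locked(d_dock_kitchen), open(d_dock_lab)}

== RESULT ==
["at(kitchen)", "have(k2)", "key_at(k2,kitchen)", "locked(d_dock_kitchen)", "open(d_dock_lab)"]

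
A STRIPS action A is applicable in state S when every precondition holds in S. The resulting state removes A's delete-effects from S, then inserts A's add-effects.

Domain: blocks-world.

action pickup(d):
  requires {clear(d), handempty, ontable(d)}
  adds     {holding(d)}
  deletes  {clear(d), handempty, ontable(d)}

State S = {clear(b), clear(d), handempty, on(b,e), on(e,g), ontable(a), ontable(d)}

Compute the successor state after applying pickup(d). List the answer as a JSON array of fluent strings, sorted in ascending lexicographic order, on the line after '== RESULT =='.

Compute (S \ del) ∪ add:
  pre ⊆ S: {clear(d), handempty, ontable(d)} ⊆ S  — applicable
  S \ del = {clear(b), on(b,e), on(e,g), ontable(a)}
  ∪ add   = {clear(b), holding(d), on(b,e), on(e,g), ontable(a)}

== RESULT ==
["clear(b)", "holding(d)", "on(b,e)", "on(e,g)", "ontable(a)"]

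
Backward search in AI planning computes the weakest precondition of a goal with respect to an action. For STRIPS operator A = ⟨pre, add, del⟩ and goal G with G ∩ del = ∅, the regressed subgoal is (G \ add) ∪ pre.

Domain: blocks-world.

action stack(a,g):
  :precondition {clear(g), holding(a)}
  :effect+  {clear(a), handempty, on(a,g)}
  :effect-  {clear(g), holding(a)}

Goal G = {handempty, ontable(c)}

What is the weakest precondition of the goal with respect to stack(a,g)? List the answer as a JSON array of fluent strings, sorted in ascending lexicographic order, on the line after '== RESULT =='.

Compute (G \ add) ∪ pre:
  G ∩ del = {}  (empty — regression defined)
  G \ add = {handempty, ontable(c)} \ {clear(a), handempty, on(a,g)} = {ontable(c)}
  ∪ pre   = {ontable(c)} ∪ {clear(g), holding(a)}
          = {clear(g), holding(a), ontable(c)}

== RESULT ==
["clear(g)", "holding(a)", "ontable(c)"]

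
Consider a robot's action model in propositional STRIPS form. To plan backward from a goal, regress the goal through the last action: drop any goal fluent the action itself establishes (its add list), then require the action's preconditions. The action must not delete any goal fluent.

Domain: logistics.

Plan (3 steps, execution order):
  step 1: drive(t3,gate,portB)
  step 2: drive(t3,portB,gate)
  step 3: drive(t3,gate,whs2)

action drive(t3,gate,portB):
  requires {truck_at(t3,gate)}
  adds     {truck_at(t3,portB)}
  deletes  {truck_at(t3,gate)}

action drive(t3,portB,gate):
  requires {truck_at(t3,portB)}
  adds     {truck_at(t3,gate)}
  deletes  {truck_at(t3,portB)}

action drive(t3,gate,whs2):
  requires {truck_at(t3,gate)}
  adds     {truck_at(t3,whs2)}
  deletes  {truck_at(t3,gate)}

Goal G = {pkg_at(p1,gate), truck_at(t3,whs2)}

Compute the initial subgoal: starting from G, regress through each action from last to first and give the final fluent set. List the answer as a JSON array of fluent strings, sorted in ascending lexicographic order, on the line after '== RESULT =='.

Work backward from the goal:
  through step 3 (drive(t3,gate,whs2)): drop {truck_at(t3,whs2)}, keep {pkg_at(p1,gate)}, require {truck_at(t3,gate)}
    → {pkg_at(p1,gate), truck_at(t3,gate)}
  through step 2 (drive(t3,portB,gate)): drop {truck_at(t3,gate)}, keep {pkg_at(p1,gate)}, require {truck_at(t3,portB)}
    → {pkg_at(p1,gate), truck_at(t3,portB)}
  through step 1 (drive(t3,gate,portB)): drop {truck_at(t3,portB)}, keep {pkg_at(p1,gate)}, require {truck_at(t3,gate)}
    → {pkg_at(p1,gate), truck_at(t3,gate)}

== RESULT ==
["pkg_at(p1,gate)", "truck_at(t3,gate)"]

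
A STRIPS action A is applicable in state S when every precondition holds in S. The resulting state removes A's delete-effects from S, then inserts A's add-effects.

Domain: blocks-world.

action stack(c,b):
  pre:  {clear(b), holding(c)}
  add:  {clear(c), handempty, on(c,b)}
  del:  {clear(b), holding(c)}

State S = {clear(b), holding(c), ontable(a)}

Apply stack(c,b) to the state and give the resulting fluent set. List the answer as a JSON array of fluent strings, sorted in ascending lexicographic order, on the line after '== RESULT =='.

Progress:
  pre ⊆ S: {clear(b), holding(c)} ⊆ S  — applicable
  S \ del = {ontable(a)}
  ∪ add   = {clear(c), handempty, on(c,b), ontable(a)}

== RESULT ==
["clear(c)", "handempty", "on(c,b)", "ontable(a)"]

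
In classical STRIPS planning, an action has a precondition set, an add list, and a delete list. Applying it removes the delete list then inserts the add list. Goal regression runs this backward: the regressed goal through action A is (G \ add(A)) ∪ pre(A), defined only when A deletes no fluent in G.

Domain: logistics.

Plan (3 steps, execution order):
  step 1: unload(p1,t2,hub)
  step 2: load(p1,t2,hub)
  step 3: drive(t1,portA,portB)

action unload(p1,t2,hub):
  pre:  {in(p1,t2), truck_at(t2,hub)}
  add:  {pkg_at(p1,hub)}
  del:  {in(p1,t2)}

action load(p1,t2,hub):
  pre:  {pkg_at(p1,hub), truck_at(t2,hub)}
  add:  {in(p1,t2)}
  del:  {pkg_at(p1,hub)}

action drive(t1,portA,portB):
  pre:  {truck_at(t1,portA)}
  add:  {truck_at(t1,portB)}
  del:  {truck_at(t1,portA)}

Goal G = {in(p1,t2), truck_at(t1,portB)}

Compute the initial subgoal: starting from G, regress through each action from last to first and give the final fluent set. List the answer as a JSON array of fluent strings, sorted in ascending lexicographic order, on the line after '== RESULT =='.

Regress step by step:
  through step 3 (drive(t1,portA,portB)): drop {truck_at(t1,portB)}, keep {in(p1,t2)}, require {truck_at(t1,portA)}
    → {in(p1,t2), truck_at(t1,portA)}
  through step 2 (load(p1,t2,hub)): drop {in(p1,t2)}, keep {truck_at(t1,portA)}, require {pkg_at(p1,hub), truck_at(t2,hub)}
    → {pkg_at(p1,hub), truck_at(t1,portA), truck_at(t2,hub)}
  through step 1 (unload(p1,t2,hub)): drop {pkg_at(p1,hub)}, keep {truck_at(t1,portA), truck_at(t2,hub)}, require {in(p1,t2), truck_at(t2,hub)}
    → {in(p1,t2), truck_at(t1,portA), truck_at(t2,hub)}

== RESULT ==
["in(p1,t2)", "truck_at(t1,portA)", "truck_at(t2,hub)"]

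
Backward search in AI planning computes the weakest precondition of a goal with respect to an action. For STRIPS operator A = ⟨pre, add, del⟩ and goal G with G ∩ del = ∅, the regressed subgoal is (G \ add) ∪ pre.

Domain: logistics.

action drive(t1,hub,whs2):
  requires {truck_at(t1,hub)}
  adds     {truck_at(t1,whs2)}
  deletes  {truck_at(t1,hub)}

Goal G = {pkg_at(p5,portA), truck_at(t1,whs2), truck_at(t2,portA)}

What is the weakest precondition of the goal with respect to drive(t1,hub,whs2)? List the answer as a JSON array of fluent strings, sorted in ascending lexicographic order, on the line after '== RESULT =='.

Compute (G \ add) ∪ pre:
  G ∩ del = {}  (empty — regression defined)
  G \ add = {pkg_at(p5,portA), truck_at(t1,whs2), truck_at(t2,portA)} \ {truck_at(t1,whs2)} = {pkg_at(p5,portA), truck_at(t2,portA)}
  ∪ pre   = {pkg_at(p5,portA), truck_at(t2,portA)} ∪ {truck_at(t1,hub)}
          = {pkg_at(p5,portA), truck_at(t1,hub), truck_at(t2,portA)}

== RESULT ==
["pkg_at(p5,portA)", "truck_at(t1,hub)", "truck_at(t2,portA)"]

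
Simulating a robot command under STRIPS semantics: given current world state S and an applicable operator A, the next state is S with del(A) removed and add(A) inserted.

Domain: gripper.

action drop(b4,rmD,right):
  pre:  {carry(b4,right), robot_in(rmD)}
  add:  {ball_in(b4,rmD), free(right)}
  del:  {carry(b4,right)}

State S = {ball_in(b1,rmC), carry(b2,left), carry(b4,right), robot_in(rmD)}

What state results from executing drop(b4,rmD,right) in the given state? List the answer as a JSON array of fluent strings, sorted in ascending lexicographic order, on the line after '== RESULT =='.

Compute (S \ del) ∪ add:
  pre ⊆ S: {carry(b4,right), robot_in(rmD)} ⊆ S  — applicable
  S \ del = {ball_in(b1,rmC), carry(b2,left), robot_in(rmD)}
  ∪ add   = {ball_in(b1,rmC), ball_in(b4,rmD), carry(b2,left), free(right), robot_in(rmD)}

== RESULT ==
["ball_in(b1,rmC)", "ball_in(b4,rmD)", "carry(b2,left)", "free(right)", "robot_in(rmD)"]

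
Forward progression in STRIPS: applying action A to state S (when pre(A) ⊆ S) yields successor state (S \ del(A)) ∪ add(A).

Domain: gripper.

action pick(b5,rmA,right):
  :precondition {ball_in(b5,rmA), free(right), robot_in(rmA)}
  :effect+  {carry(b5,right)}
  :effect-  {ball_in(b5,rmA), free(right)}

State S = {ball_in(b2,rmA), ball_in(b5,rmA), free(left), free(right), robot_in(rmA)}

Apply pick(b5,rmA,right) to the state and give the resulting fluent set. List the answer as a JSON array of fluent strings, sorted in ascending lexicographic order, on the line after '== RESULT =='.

Compute (S \ del) ∪ add:
  pre ⊆ S: {ball_in(b5,rmA), free(right), robot_in(rmA)} ⊆ S  — applicable
  S \ del = {ball_in(b2,rmA), free(left), robot_in(rmA)}
  ∪ add   = {ball_in(b2,rmA), carry(b5,right), free(left), robot_in(rmA)}

== RESULT ==
["ball_in(b2,rmA)", "carry(b5,right)", "free(left)", "robot_in(rmA)"]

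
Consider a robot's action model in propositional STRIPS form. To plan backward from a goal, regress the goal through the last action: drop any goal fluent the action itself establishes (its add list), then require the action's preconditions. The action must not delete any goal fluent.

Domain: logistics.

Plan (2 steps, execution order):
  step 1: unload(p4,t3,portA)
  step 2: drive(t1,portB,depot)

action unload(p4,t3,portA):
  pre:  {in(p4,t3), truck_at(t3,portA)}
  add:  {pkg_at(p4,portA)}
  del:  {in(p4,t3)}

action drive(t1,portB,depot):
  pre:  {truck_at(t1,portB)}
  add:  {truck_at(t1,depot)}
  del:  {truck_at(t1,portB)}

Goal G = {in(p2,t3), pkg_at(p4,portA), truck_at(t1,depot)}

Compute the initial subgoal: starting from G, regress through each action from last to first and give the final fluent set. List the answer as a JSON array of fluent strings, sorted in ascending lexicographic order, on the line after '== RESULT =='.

Work backward from the goal:
  through step 2 (drive(t1,portB,depot)): drop {truck_at(t1,depot)}, keep {in(p2,t3), pkg_at(p4,portA)}, require {truck_at(t1,portB)}
    → {in(p2,t3), pkg_at(p4,portA), truck_at(t1,portB)}
  through step 1 (unload(p4,t3,portA)): drop {pkg_at(p4,portA)}, keep {in(p2,t3), truck_at(t1,portB)}, require {in(p4,t3), truck_at(t3,portA)}
    → {in(p2,t3), in(p4,t3), truck_at(t1,portB), truck_at(t3,portA)}

== RESULT ==
["in(p2,t3)", "in(p4,t3)", "truck_at(t1,portB)", "truck_at(t3,portA)"]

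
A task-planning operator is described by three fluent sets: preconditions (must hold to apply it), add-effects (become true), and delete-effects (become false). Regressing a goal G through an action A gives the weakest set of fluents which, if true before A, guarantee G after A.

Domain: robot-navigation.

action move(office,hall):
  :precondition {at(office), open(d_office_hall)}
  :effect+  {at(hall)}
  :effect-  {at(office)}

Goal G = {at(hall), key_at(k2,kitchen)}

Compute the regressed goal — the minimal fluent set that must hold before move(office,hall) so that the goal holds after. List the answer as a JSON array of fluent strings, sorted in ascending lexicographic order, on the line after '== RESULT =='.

Regress:
  G ∩ del = {}  (empty — regression defined)
  G \ add = {at(hall), key_at(k2,kitchen)} \ {at(hall)} = {key_at(k2,kitchen)}
  ∪ pre   = {key_at(k2,kitchen)} ∪ {at(office), open(d_office_hall)}
          = {at(office), key_at(k2,kitchen), open(d_office_hall)}

== RESULT ==
["at(office)", "key_at(k2,kitchen)", "open(d_office_hall)"]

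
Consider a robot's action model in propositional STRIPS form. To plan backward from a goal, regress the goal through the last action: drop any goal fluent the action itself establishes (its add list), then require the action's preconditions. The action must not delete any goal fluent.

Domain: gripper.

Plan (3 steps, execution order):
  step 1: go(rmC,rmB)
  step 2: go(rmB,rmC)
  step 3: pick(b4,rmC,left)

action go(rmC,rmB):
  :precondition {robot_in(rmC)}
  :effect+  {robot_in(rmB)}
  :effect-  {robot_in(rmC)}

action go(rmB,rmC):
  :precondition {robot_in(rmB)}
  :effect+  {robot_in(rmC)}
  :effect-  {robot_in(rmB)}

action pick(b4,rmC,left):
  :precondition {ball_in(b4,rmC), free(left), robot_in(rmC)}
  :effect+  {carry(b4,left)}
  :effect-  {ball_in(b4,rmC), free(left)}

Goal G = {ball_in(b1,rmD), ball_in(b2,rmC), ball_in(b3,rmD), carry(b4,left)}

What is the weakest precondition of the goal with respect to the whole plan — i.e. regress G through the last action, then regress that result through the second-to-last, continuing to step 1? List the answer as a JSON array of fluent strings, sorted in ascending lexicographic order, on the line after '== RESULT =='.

Regress step by step:
  through step 3 (pick(b4,rmC,left)): drop {carry(b4,left)}, keep {ball_in(b1,rmD), ball_in(b2,rmC), ball_in(b3,rmD)}, require {ball_in(b4,rmC), free(left), robot_in(rmC)}
    → {ball_in(b1,rmD), ball_in(b2,rmC), ball_in(b3,rmD), ball_in(b4,rmC), free(left), robot_in(rmC)}
  through step 2 (go(rmB,rmC)): drop {robot_in(rmC)}, keep {ball_in(b1,rmD), ball_in(b2,rmC), ball_in(b3,rmD), ball_in(b4,rmC), free(left)}, require {robot_in(rmB)}
    → {ball_in(b1,rmD), ball_in(b2,rmC), ball_in(b3,rmD), ball_in(b4,rmC), free(left), robot_in(rmB)}
  through step 1 (go(rmC,rmB)): drop {robot_in(rmB)}, keep {ball_in(b1,rmD), ball_in(b2,rmC), ball_in(b3,rmD), ball_in(b4,rmC), free(left)}, require {robot_in(rmC)}
    → {ball_in(b1,rmD), ball_in(b2,rmC), ball_in(b3,rmD), ball_in(b4,rmC), free(left), robot_in(rmC)}

== RESULT ==
["ball_in(b1,rmD)", "ball_in(b2,rmC)", "ball_in(b3,rmD)", "ball_in(b4,rmC)", "free(left)", "robot_in(rmC)"]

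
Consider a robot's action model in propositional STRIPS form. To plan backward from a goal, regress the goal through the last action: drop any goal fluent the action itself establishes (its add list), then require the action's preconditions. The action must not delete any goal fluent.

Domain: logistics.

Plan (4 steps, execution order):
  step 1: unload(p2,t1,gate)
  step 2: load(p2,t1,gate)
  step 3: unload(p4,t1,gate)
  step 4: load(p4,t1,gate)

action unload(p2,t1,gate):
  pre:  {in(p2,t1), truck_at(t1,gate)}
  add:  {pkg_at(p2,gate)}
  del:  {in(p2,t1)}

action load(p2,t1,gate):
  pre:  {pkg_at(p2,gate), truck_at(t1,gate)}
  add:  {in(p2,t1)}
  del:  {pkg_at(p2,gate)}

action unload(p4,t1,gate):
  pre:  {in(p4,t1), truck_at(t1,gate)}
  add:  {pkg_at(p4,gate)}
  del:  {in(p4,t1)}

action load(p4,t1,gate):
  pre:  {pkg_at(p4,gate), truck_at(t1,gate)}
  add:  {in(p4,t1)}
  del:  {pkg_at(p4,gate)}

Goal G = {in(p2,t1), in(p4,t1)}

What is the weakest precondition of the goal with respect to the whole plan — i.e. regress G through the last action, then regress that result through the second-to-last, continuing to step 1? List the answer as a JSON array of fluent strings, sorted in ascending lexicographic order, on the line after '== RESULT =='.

Work backward from the goal:
  through step 4 (load(p4,t1,gate)): drop {in(p4,t1)}, keep {in(p2,t1)}, require {pkg_at(p4,gate), truck_at(t1,gate)}
    → {in(p2,t1), pkg_at(p4,gate), truck_at(t1,gate)}
  through step 3 (unload(p4,t1,gate)): drop {pkg_at(p4,gate)}, keep {in(p2,t1), truck_at(t1,gate)}, require {in(p4,t1), truck_at(t1,gate)}
    → {in(p2,t1), in(p4,t1), truck_at(t1,gate)}
  through step 2 (load(p2,t1,gate)): drop {in(p2,t1)}, keep {in(p4,t1), truck_at(t1,gate)}, require {pkg_at(p2,gate), truck_at(t1,gate)}
    → {in(p4,t1), pkg_at(p2,gate), truck_at(t1,gate)}
  through step 1 (unload(p2,t1,gate)): drop {pkg_at(p2,gate)}, keep {in(p4,t1), truck_at(t1,gate)}, require {in(p2,t1), truck_at(t1,gate)}
    → {in(p2,t1), in(p4,t1), truck_at(t1,gate)}

== RESULT ==
["in(p2,t1)", "in(p4,t1)", "truck_at(t1,gate)"]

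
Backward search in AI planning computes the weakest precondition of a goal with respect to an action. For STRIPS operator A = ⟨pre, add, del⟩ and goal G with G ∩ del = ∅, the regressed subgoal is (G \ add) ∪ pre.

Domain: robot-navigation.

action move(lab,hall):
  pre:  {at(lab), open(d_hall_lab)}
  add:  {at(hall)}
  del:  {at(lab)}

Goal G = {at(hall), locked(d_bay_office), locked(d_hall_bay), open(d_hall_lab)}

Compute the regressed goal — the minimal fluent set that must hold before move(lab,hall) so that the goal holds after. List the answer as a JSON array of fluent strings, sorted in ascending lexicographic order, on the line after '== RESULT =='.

Compute (G \ add) ∪ pre:
  G ∩ del = {}  (empty — regression defined)
  G \ add = {at(hall), locked(d_bay_office), locked(d_hall_bay), open(d_hall_lab)} \ {at(hall)} = {locked(d_bay_office), locked(d_hall_bay), open(d_hall_lab)}
  ∪ pre   = {locked(d_bay_office), locked(d_hall_bay), open(d_hall_lab)} ∪ {at(lab), open(d_hall_lab)}
          = {at(lab), locked(d_bay_office), locked(d_hall_bay), open(d_hall_lab)}

== RESULT ==
["at(lab)", "locked(d_bay_office)", "locked(d_hall_bay)", "open(d_hall_lab)"]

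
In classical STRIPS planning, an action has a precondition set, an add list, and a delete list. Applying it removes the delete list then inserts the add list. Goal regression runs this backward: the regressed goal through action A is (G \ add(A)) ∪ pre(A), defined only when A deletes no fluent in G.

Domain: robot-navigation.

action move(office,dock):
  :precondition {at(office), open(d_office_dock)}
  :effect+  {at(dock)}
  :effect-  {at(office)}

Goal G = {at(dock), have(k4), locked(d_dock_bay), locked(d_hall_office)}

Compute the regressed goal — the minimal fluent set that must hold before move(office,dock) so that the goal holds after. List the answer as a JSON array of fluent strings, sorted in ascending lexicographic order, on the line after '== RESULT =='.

Regress:
  G ∩ del = {}  (empty — regression defined)
  G \ add = {at(dock), have(k4), locked(d_dock_bay), locked(d_hall_office)} \ {at(dock)} = {have(k4), locked(d_dock_bay), locked(d_hall_office)}
  ∪ pre   = {have(k4), locked(d_dock_bay), locked(d_hall_office)} ∪ {at(office), open(d_office_dock)}
          = {at(office), have(k4), locked(d_dock_bay), locked(d_hall_office), open(d_office_dock)}

== RESULT ==
["at(office)", "have(k4)", "locked(d_dock_bay)", "locked(d_hall_office)", "open(d_office_dock)"]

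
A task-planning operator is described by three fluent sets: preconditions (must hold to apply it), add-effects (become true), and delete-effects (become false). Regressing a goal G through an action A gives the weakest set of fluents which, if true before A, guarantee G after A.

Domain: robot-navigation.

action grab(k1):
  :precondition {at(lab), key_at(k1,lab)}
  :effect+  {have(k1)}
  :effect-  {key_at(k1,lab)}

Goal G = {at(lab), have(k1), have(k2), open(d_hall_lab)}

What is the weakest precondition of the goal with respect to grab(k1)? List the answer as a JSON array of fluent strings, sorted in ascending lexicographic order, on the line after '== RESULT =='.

Compute (G \ add) ∪ pre:
  G ∩ del = {}  (empty — regression defined)
  G \ add = {at(lab), have(k1), have(k2), open(d_hall_lab)} \ {have(k1)} = {at(lab), have(k2), open(d_hall_lab)}
  ∪ pre   = {at(lab), have(k2), open(d_hall_lab)} ∪ {at(lab), key_at(k1,lab)}
          = {at(lab), have(k2), key_at(k1,lab), open(d_hall_lab)}

== RESULT ==
["at(lab)", "have(k2)", "key_at(k1,lab)", "open(d_hall_lab)"]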